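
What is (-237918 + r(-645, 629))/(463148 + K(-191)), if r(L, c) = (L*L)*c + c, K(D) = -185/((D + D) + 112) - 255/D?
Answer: 2696517284904/4776929309 ≈ 564.49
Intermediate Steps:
K(D) = -255/D - 185/(112 + 2*D) (K(D) = -185/(2*D + 112) - 255/D = -185/(112 + 2*D) - 255/D = -255/D - 185/(112 + 2*D))
r(L, c) = c + c*L² (r(L, c) = L²*c + c = c*L² + c = c + c*L²)
(-237918 + r(-645, 629))/(463148 + K(-191)) = (-237918 + 629*(1 + (-645)²))/(463148 + (5/2)*(-5712 - 139*(-191))/(-191*(56 - 191))) = (-237918 + 629*(1 + 416025))/(463148 + (5/2)*(-1/191)*(-5712 + 26549)/(-135)) = (-237918 + 629*416026)/(463148 + (5/2)*(-1/191)*(-1/135)*20837) = (-237918 + 261680354)/(463148 + 20837/10314) = 261442436/(4776929309/10314) = 261442436*(10314/4776929309) = 2696517284904/4776929309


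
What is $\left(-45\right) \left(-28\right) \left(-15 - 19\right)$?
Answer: $-42840$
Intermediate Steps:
$\left(-45\right) \left(-28\right) \left(-15 - 19\right) = 1260 \left(-34\right) = -42840$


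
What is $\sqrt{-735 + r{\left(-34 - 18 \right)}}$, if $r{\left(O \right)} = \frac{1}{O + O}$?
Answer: $\frac{i \sqrt{1987466}}{52} \approx 27.111 i$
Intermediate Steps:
$r{\left(O \right)} = \frac{1}{2 O}$
$\sqrt{-735 + r{\left(-34 - 18 \right)}} = \sqrt{-735 + \frac{1}{2 \left(-34 - 18\right)}} = \sqrt{-735 + \frac{1}{2 \left(-52\right)}} = \sqrt{-735 + \frac{1}{2} \left(- \frac{1}{52}\right)} = \sqrt{-735 - \frac{1}{104}} = \sqrt{- \frac{76441}{104}} = \frac{i \sqrt{1987466}}{52}$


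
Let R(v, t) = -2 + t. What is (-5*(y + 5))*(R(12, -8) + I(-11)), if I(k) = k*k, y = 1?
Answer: -3330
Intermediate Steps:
I(k) = k²
(-5*(y + 5))*(R(12, -8) + I(-11)) = (-5*(1 + 5))*((-2 - 8) + (-11)²) = (-5*6)*(-10 + 121) = -30*111 = -3330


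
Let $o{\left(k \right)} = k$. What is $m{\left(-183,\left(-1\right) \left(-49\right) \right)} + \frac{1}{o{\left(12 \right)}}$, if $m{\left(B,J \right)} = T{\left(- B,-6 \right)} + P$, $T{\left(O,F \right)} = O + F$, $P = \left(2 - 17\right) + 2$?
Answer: $\frac{1969}{12} \approx 164.08$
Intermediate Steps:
$P = -13$ ($P = -15 + 2 = -13$)
$T{\left(O,F \right)} = F + O$
$m{\left(B,J \right)} = -19 - B$ ($m{\left(B,J \right)} = \left(-6 - B\right) - 13 = -19 - B$)
$m{\left(-183,\left(-1\right) \left(-49\right) \right)} + \frac{1}{o{\left(12 \right)}} = \left(-19 - -183\right) + \frac{1}{12} = \left(-19 + 183\right) + \frac{1}{12} = 164 + \frac{1}{12} = \frac{1969}{12}$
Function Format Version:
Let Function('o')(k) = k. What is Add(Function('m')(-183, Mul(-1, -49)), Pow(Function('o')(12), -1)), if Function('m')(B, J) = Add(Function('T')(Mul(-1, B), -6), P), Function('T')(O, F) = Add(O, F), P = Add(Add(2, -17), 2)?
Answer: Rational(1969, 12) ≈ 164.08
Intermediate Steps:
P = -13 (P = Add(-15, 2) = -13)
Function('T')(O, F) = Add(F, O)
Function('m')(B, J) = Add(-19, Mul(-1, B)) (Function('m')(B, J) = Add(Add(-6, Mul(-1, B)), -13) = Add(-19, Mul(-1, B)))
Add(Function('m')(-183, Mul(-1, -49)), Pow(Function('o')(12), -1)) = Add(Add(-19, Mul(-1, -183)), Pow(12, -1)) = Add(Add(-19, 183), Rational(1, 12)) = Add(164, Rational(1, 12)) = Rational(1969, 12)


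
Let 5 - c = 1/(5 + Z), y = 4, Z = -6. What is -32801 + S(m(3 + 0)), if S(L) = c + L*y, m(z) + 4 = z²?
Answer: -32775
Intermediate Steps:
m(z) = -4 + z²
c = 6 (c = 5 - 1/(5 - 6) = 5 - 1/(-1) = 5 - 1*(-1) = 5 + 1 = 6)
S(L) = 6 + 4*L (S(L) = 6 + L*4 = 6 + 4*L)
-32801 + S(m(3 + 0)) = -32801 + (6 + 4*(-4 + (3 + 0)²)) = -32801 + (6 + 4*(-4 + 3²)) = -32801 + (6 + 4*(-4 + 9)) = -32801 + (6 + 4*5) = -32801 + (6 + 20) = -32801 + 26 = -32775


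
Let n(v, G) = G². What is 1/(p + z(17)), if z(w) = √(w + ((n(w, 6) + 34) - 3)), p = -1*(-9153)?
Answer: 3051/27925775 - 2*√21/83777325 ≈ 0.00010914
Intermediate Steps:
p = 9153
z(w) = √(67 + w) (z(w) = √(w + ((6² + 34) - 3)) = √(w + ((36 + 34) - 3)) = √(w + (70 - 3)) = √(w + 67) = √(67 + w))
1/(p + z(17)) = 1/(9153 + √(67 + 17)) = 1/(9153 + √84) = 1/(9153 + 2*√21)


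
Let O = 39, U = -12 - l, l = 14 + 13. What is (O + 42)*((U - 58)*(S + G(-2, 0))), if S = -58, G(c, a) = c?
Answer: 471420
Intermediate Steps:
l = 27
U = -39 (U = -12 - 1*27 = -12 - 27 = -39)
(O + 42)*((U - 58)*(S + G(-2, 0))) = (39 + 42)*((-39 - 58)*(-58 - 2)) = 81*(-97*(-60)) = 81*5820 = 471420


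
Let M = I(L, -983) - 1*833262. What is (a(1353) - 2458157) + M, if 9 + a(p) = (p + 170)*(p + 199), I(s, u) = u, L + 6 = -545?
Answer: -928715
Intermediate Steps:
L = -551 (L = -6 - 545 = -551)
M = -834245 (M = -983 - 1*833262 = -983 - 833262 = -834245)
a(p) = -9 + (170 + p)*(199 + p) (a(p) = -9 + (p + 170)*(p + 199) = -9 + (170 + p)*(199 + p))
(a(1353) - 2458157) + M = ((33821 + 1353² + 369*1353) - 2458157) - 834245 = ((33821 + 1830609 + 499257) - 2458157) - 834245 = (2363687 - 2458157) - 834245 = -94470 - 834245 = -928715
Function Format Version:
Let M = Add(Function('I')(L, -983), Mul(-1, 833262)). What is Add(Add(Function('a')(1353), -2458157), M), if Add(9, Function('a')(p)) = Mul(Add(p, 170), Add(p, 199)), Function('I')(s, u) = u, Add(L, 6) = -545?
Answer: -928715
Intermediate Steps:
L = -551 (L = Add(-6, -545) = -551)
M = -834245 (M = Add(-983, Mul(-1, 833262)) = Add(-983, -833262) = -834245)
Function('a')(p) = Add(-9, Mul(Add(170, p), Add(199, p))) (Function('a')(p) = Add(-9, Mul(Add(p, 170), Add(p, 199))) = Add(-9, Mul(Add(170, p), Add(199, p))))
Add(Add(Function('a')(1353), -2458157), M) = Add(Add(Add(33821, Pow(1353, 2), Mul(369, 1353)), -2458157), -834245) = Add(Add(Add(33821, 1830609, 499257), -2458157), -834245) = Add(Add(2363687, -2458157), -834245) = Add(-94470, -834245) = -928715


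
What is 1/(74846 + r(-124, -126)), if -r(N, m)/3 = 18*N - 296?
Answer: 1/82430 ≈ 1.2132e-5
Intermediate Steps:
r(N, m) = 888 - 54*N (r(N, m) = -3*(18*N - 296) = -3*(-296 + 18*N) = 888 - 54*N)
1/(74846 + r(-124, -126)) = 1/(74846 + (888 - 54*(-124))) = 1/(74846 + (888 + 6696)) = 1/(74846 + 7584) = 1/82430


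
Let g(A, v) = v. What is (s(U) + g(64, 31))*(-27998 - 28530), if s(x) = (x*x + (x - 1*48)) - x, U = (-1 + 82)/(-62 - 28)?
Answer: 22879708/25 ≈ 9.1519e+5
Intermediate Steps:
U = -9/10 (U = 81/(-90) = 81*(-1/90) = -9/10 ≈ -0.90000)
s(x) = -48 + x² (s(x) = (x² + (x - 48)) - x = (x² + (-48 + x)) - x = (-48 + x + x²) - x = -48 + x²)
(s(U) + g(64, 31))*(-27998 - 28530) = ((-48 + (-9/10)²) + 31)*(-27998 - 28530) = ((-48 + 81/100) + 31)*(-56528) = (-4719/100 + 31)*(-56528) = -1619/100*(-56528) = 22879708/25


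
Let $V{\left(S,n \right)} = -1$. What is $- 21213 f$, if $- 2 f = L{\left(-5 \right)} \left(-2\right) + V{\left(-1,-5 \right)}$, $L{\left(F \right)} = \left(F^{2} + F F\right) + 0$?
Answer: $- \frac{2142513}{2} \approx -1.0713 \cdot 10^{6}$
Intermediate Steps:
$L{\left(F \right)} = 2 F^{2}$ ($L{\left(F \right)} = \left(F^{2} + F^{2}\right) + 0 = 2 F^{2} + 0 = 2 F^{2}$)
$f = \frac{101}{2}$ ($f = - \frac{2 \left(-5\right)^{2} \left(-2\right) - 1}{2} = - \frac{2 \cdot 25 \left(-2\right) - 1}{2} = - \frac{50 \left(-2\right) - 1}{2} = - \frac{-100 - 1}{2} = \left(- \frac{1}{2}\right) \left(-101\right) = \frac{101}{2} \approx 50.5$)
$- 21213 f = \left(-21213\right) \frac{101}{2} = - \frac{2142513}{2}$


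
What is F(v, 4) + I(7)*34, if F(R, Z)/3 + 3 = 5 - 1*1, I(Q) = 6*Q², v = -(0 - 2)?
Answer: 9999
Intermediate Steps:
v = 2 (v = -1*(-2) = 2)
F(R, Z) = 3 (F(R, Z) = -9 + 3*(5 - 1*1) = -9 + 3*(5 - 1) = -9 + 3*4 = -9 + 12 = 3)
F(v, 4) + I(7)*34 = 3 + (6*7²)*34 = 3 + (6*49)*34 = 3 + 294*34 = 3 + 9996 = 9999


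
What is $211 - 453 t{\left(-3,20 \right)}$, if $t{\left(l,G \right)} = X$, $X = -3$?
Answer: $1570$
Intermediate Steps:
$t{\left(l,G \right)} = -3$
$211 - 453 t{\left(-3,20 \right)} = 211 - -1359 = 211 + 1359 = 1570$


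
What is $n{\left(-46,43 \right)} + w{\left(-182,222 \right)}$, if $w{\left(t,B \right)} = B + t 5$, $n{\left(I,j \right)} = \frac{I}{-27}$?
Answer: $- \frac{18530}{27} \approx -686.3$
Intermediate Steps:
$n{\left(I,j \right)} = - \frac{I}{27}$ ($n{\left(I,j \right)} = I \left(- \frac{1}{27}\right) = - \frac{I}{27}$)
$w{\left(t,B \right)} = B + 5 t$
$n{\left(-46,43 \right)} + w{\left(-182,222 \right)} = \left(- \frac{1}{27}\right) \left(-46\right) + \left(222 + 5 \left(-182\right)\right) = \frac{46}{27} + \left(222 - 910\right) = \frac{46}{27} - 688 = - \frac{18530}{27}$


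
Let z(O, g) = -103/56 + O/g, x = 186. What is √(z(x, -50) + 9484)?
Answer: √185777438/140 ≈ 97.357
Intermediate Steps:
z(O, g) = -103/56 + O/g (z(O, g) = -103*1/56 + O/g = -103/56 + O/g)
√(z(x, -50) + 9484) = √((-103/56 + 186/(-50)) + 9484) = √((-103/56 + 186*(-1/50)) + 9484) = √((-103/56 - 93/25) + 9484) = √(-7783/1400 + 9484) = √(13269817/1400) = √185777438/140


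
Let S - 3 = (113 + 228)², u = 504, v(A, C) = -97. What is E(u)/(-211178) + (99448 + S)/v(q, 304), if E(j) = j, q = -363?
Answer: -22778950592/10242133 ≈ -2224.0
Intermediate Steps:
S = 116284 (S = 3 + (113 + 228)² = 3 + 341² = 3 + 116281 = 116284)
E(u)/(-211178) + (99448 + S)/v(q, 304) = 504/(-211178) + (99448 + 116284)/(-97) = 504*(-1/211178) + 215732*(-1/97) = -252/105589 - 215732/97 = -22778950592/10242133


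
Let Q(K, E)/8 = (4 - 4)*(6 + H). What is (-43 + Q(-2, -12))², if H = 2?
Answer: 1849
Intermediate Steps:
Q(K, E) = 0 (Q(K, E) = 8*((4 - 4)*(6 + 2)) = 8*(0*8) = 8*0 = 0)
(-43 + Q(-2, -12))² = (-43 + 0)² = (-43)² = 1849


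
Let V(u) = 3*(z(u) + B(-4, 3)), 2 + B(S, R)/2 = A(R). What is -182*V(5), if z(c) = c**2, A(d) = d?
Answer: -14742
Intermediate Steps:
B(S, R) = -4 + 2*R
V(u) = 6 + 3*u**2 (V(u) = 3*(u**2 + (-4 + 2*3)) = 3*(u**2 + (-4 + 6)) = 3*(u**2 + 2) = 3*(2 + u**2) = 6 + 3*u**2)
-182*V(5) = -182*(6 + 3*5**2) = -182*(6 + 3*25) = -182*(6 + 75) = -182*81 = -14742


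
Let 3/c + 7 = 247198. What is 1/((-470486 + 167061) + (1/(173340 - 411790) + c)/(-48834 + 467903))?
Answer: -8233685270310850/2498305953144069505197 ≈ -3.2957e-6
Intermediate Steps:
c = 1/82397 (c = 3/(-7 + 247198) = 3/247191 = 3*(1/247191) = 1/82397 ≈ 1.2136e-5)
1/((-470486 + 167061) + (1/(173340 - 411790) + c)/(-48834 + 467903)) = 1/((-470486 + 167061) + (1/(173340 - 411790) + 1/82397)/(-48834 + 467903)) = 1/(-303425 + (1/(-238450) + 1/82397)/419069) = 1/(-303425 + (-1/238450 + 1/82397)*(1/419069)) = 1/(-303425 + (156053/19647564650)*(1/419069)) = 1/(-303425 + 156053/8233685270310850) = 1/(-2498305953144069505197/8233685270310850) = -8233685270310850/2498305953144069505197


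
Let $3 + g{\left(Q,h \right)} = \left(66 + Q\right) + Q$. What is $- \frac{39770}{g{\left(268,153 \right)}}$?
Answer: $- \frac{39770}{599} \approx -66.394$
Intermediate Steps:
$g{\left(Q,h \right)} = 63 + 2 Q$ ($g{\left(Q,h \right)} = -3 + \left(\left(66 + Q\right) + Q\right) = -3 + \left(66 + 2 Q\right) = 63 + 2 Q$)
$- \frac{39770}{g{\left(268,153 \right)}} = - \frac{39770}{63 + 2 \cdot 268} = - \frac{39770}{63 + 536} = - \frac{39770}{599}$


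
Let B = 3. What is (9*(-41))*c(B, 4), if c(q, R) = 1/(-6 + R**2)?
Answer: -369/10 ≈ -36.900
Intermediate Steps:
(9*(-41))*c(B, 4) = (9*(-41))/(-6 + 4**2) = -369/(-6 + 16) = -369/10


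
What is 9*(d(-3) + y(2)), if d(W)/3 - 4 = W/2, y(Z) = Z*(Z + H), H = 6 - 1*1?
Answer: 387/2 ≈ 193.50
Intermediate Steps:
H = 5 (H = 6 - 1 = 5)
y(Z) = Z*(5 + Z) (y(Z) = Z*(Z + 5) = Z*(5 + Z))
d(W) = 12 + 3*W/2 (d(W) = 12 + 3*(W/2) = 12 + 3*W/2)
9*(d(-3) + y(2)) = 9*((12 + (3/2)*(-3)) + 2*(5 + 2)) = 9*((12 - 9/2) + 2*7) = 9*(15/2 + 14) = 9*(43/2) = 387/2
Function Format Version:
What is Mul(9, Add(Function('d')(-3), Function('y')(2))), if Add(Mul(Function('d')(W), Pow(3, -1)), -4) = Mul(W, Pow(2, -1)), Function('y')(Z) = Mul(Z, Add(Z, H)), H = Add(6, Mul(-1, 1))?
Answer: Rational(387, 2) ≈ 193.50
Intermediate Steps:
H = 5 (H = Add(6, -1) = 5)
Function('y')(Z) = Mul(Z, Add(5, Z)) (Function('y')(Z) = Mul(Z, Add(Z, 5)) = Mul(Z, Add(5, Z)))
Function('d')(W) = Add(12, Mul(Rational(3, 2), W)) (Function('d')(W) = Add(12, Mul(3, Mul(W, Pow(2, -1)))) = Add(12, Mul(3, Mul(W, Rational(1, 2)))) = Add(12, Mul(3, Mul(Rational(1, 2), W))) = Add(12, Mul(Rational(3, 2), W)))
Mul(9, Add(Function('d')(-3), Function('y')(2))) = Mul(9, Add(Add(12, Mul(Rational(3, 2), -3)), Mul(2, Add(5, 2)))) = Mul(9, Add(Add(12, Rational(-9, 2)), Mul(2, 7))) = Mul(9, Add(Rational(15, 2), 14)) = Mul(9, Rational(43, 2)) = Rational(387, 2)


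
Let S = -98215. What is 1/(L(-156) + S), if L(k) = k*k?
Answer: -1/73879 ≈ -1.3536e-5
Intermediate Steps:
L(k) = k²
1/(L(-156) + S) = 1/((-156)² - 98215) = 1/(24336 - 98215) = 1/(-73879) = -1/73879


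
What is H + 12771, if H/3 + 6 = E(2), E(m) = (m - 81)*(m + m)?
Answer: 11805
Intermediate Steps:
E(m) = 2*m*(-81 + m) (E(m) = (-81 + m)*(2*m) = 2*m*(-81 + m))
H = -966 (H = -18 + 3*(2*2*(-81 + 2)) = -18 + 3*(2*2*(-79)) = -18 + 3*(-316) = -18 - 948 = -966)
H + 12771 = -966 + 12771 = 11805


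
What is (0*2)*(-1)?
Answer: 0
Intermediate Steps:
(0*2)*(-1) = 0*(-1) = 0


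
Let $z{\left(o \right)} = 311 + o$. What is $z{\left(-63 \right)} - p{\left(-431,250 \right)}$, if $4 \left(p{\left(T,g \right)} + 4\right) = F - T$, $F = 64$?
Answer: $\frac{513}{4} \approx 128.25$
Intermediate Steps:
$p{\left(T,g \right)} = 12 - \frac{T}{4}$ ($p{\left(T,g \right)} = -4 + \frac{64 - T}{4} = -4 - \left(-16 + \frac{T}{4}\right) = 12 - \frac{T}{4}$)
$z{\left(-63 \right)} - p{\left(-431,250 \right)} = \left(311 - 63\right) - \left(12 - - \frac{431}{4}\right) = 248 - \left(12 + \frac{431}{4}\right) = 248 - \frac{479}{4} = \frac{513}{4}$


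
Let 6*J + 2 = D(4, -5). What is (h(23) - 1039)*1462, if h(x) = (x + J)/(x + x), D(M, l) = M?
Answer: -104761072/69 ≈ -1.5183e+6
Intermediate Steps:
J = 1/3 (J = -1/3 + (1/6)*4 = -1/3 + 2/3 = 1/3 ≈ 0.33333)
h(x) = (1/3 + x)/(2*x) (h(x) = (x + 1/3)/(x + x) = (1/3 + x)/((2*x)) = (1/3 + x)*(1/(2*x)) = (1/3 + x)/(2*x))
(h(23) - 1039)*1462 = ((1/6)*(1 + 3*23)/23 - 1039)*1462 = ((1/6)*(1/23)*(1 + 69) - 1039)*1462 = ((1/6)*(1/23)*70 - 1039)*1462 = (35/69 - 1039)*1462 = -71656/69*1462 = -104761072/69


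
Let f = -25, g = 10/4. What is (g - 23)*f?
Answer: 1025/2 ≈ 512.50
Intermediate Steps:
g = 5/2 (g = 10*(1/4) = 5/2 ≈ 2.5000)
(g - 23)*f = (5/2 - 23)*(-25) = -41/2*(-25) = 1025/2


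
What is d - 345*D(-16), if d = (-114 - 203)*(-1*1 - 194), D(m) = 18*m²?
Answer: -1527945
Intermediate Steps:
d = 61815 (d = -317*(-1 - 194) = -317*(-195) = 61815)
d - 345*D(-16) = 61815 - 6210*(-16)² = 61815 - 6210*256 = 61815 - 345*4608 = 61815 - 1589760 = -1527945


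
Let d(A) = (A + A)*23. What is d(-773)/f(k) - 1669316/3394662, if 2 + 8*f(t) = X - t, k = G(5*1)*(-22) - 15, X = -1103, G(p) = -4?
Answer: 240923169230/999727959 ≈ 240.99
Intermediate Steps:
d(A) = 46*A (d(A) = (2*A)*23 = 46*A)
k = 73 (k = -4*(-22) - 15 = 88 - 15 = 73)
f(t) = -1105/8 - t/8 (f(t) = -¼ + (-1103 - t)/8 = -¼ + (-1103/8 - t/8) = -1105/8 - t/8)
d(-773)/f(k) - 1669316/3394662 = (46*(-773))/(-1105/8 - ⅛*73) - 1669316/3394662 = -35558/(-1105/8 - 73/8) - 1669316*1/3394662 = -35558/(-589/4) - 834658/1697331 = -35558*(-4/589) - 834658/1697331 = 142232/589 - 834658/1697331 = 240923169230/999727959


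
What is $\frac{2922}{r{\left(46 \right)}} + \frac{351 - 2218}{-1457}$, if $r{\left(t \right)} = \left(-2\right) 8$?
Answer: $- \frac{2113741}{11656} \approx -181.34$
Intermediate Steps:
$r{\left(t \right)} = -16$
$\frac{2922}{r{\left(46 \right)}} + \frac{351 - 2218}{-1457} = \frac{2922}{-16} + \frac{351 - 2218}{-1457} = 2922 \left(- \frac{1}{16}\right) - - \frac{1867}{1457} = - \frac{1461}{8} + \frac{1867}{1457} = - \frac{2113741}{11656}$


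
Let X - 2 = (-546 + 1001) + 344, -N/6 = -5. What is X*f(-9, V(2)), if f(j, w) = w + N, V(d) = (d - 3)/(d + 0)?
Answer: 47259/2 ≈ 23630.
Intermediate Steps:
N = 30 (N = -6*(-5) = 30)
V(d) = (-3 + d)/d
f(j, w) = 30 + w (f(j, w) = w + 30 = 30 + w)
X = 801 (X = 2 + ((-546 + 1001) + 344) = 2 + (455 + 344) = 2 + 799 = 801)
X*f(-9, V(2)) = 801*(30 + (-3 + 2)/2) = 801*(30 + (½)*(-1)) = 801*(30 - ½) = 801*(59/2) = 47259/2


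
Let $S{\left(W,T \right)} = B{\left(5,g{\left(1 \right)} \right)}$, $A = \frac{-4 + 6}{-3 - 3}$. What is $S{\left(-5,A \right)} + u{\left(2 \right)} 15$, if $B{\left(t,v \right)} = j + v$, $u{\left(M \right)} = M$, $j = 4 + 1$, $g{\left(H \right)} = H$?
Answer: $36$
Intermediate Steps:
$A = - \frac{1}{3}$ ($A = \frac{2}{-6} = 2 \left(- \frac{1}{6}\right) = - \frac{1}{3} \approx -0.33333$)
$j = 5$
$B{\left(t,v \right)} = 5 + v$
$S{\left(W,T \right)} = 6$ ($S{\left(W,T \right)} = 5 + 1 = 6$)
$S{\left(-5,A \right)} + u{\left(2 \right)} 15 = 6 + 2 \cdot 15 = 6 + 30 = 36$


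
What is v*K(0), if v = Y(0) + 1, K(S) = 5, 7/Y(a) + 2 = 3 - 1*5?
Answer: -15/4 ≈ -3.7500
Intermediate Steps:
Y(a) = -7/4 (Y(a) = 7/(-2 + (3 - 1*5)) = 7/(-2 + (3 - 5)) = 7/(-2 - 2) = 7/(-4) = 7*(-¼) = -7/4)
v = -¾ (v = -7/4 + 1 = -¾ ≈ -0.75000)
v*K(0) = -¾*5 = -15/4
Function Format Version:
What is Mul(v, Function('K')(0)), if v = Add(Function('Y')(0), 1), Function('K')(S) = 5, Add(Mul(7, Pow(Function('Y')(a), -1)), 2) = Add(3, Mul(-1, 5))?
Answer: Rational(-15, 4) ≈ -3.7500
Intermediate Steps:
Function('Y')(a) = Rational(-7, 4) (Function('Y')(a) = Mul(7, Pow(Add(-2, Add(3, Mul(-1, 5))), -1)) = Mul(7, Pow(Add(-2, Add(3, -5)), -1)) = Mul(7, Pow(Add(-2, -2), -1)) = Mul(7, Pow(-4, -1)) = Mul(7, Rational(-1, 4)) = Rational(-7, 4))
v = Rational(-3, 4) (v = Add(Rational(-7, 4), 1) = Rational(-3, 4) ≈ -0.75000)
Mul(v, Function('K')(0)) = Mul(Rational(-3, 4), 5) = Rational(-15, 4)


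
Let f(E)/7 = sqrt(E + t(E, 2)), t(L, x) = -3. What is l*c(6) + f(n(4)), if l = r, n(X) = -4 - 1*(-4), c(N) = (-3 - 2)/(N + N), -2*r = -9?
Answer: -15/8 + 7*I*sqrt(3) ≈ -1.875 + 12.124*I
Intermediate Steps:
r = 9/2 (r = -1/2*(-9) = 9/2 ≈ 4.5000)
c(N) = -5/(2*N) (c(N) = -5*1/(2*N) = -5/(2*N))
n(X) = 0 (n(X) = -4 + 4 = 0)
f(E) = 7*sqrt(-3 + E) (f(E) = 7*sqrt(E - 3) = 7*sqrt(-3 + E))
l = 9/2 ≈ 4.5000
l*c(6) + f(n(4)) = 9*(-5/2/6)/2 + 7*sqrt(-3 + 0) = 9*(-5/2*1/6)/2 + 7*sqrt(-3) = (9/2)*(-5/12) + 7*(I*sqrt(3)) = -15/8 + 7*I*sqrt(3)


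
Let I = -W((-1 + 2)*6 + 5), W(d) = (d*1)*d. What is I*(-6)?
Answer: 726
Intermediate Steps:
W(d) = d² (W(d) = d*d = d²)
I = -121 (I = -((-1 + 2)*6 + 5)² = -(1*6 + 5)² = -(6 + 5)² = -1*11² = -1*121 = -121)
I*(-6) = -121*(-6) = 726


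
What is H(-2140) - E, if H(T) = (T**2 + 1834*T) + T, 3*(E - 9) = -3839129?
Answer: 5797202/3 ≈ 1.9324e+6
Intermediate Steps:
E = -3839102/3 (E = 9 + (1/3)*(-3839129) = 9 - 3839129/3 = -3839102/3 ≈ -1.2797e+6)
H(T) = T**2 + 1835*T
H(-2140) - E = -2140*(1835 - 2140) - 1*(-3839102/3) = -2140*(-305) + 3839102/3 = 652700 + 3839102/3 = 5797202/3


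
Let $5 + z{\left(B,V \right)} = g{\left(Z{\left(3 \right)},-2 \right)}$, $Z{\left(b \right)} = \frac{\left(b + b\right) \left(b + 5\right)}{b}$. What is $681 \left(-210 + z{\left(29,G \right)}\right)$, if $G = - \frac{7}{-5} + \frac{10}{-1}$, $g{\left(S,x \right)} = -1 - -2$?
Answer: $-145734$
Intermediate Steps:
$Z{\left(b \right)} = 10 + 2 b$ ($Z{\left(b \right)} = \frac{2 b \left(5 + b\right)}{b} = 10 + 2 b$)
$g{\left(S,x \right)} = 1$ ($g{\left(S,x \right)} = -1 + 2 = 1$)
$G = - \frac{43}{5}$ ($G = \left(-7\right) \left(- \frac{1}{5}\right) + 10 \left(-1\right) = \frac{7}{5} - 10 = - \frac{43}{5} \approx -8.6$)
$z{\left(B,V \right)} = -4$ ($z{\left(B,V \right)} = -5 + 1 = -4$)
$681 \left(-210 + z{\left(29,G \right)}\right) = 681 \left(-210 - 4\right) = 681 \left(-214\right) = -145734$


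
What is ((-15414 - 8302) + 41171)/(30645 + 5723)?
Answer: 17455/36368 ≈ 0.47995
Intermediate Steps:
((-15414 - 8302) + 41171)/(30645 + 5723) = (-23716 + 41171)/36368 = 17455*(1/36368) = 17455/36368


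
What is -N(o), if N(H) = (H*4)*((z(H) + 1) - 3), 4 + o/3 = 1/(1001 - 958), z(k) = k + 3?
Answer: -964440/1849 ≈ -521.60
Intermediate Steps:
z(k) = 3 + k
o = -513/43 (o = -12 + 3/(1001 - 958) = -12 + 3/43 = -513/43 ≈ -11.930)
N(H) = 4*H*(1 + H) (N(H) = (H*4)*(((3 + H) + 1) - 3) = (4*H)*((4 + H) - 3) = (4*H)*(1 + H) = 4*H*(1 + H))
-N(o) = -4*(-513)*(1 - 513/43)/43 = -4*(-513)*(-470)/(43*43) = -1*964440/1849 = -964440/1849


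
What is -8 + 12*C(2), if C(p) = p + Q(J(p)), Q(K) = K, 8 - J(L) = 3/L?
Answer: 94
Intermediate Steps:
J(L) = 8 - 3/L
C(p) = 8 + p - 3/p (C(p) = p + (8 - 3/p) = 8 + p - 3/p)
-8 + 12*C(2) = -8 + 12*(8 + 2 - 3/2) = -8 + 12*(17/2) = -8 + 102 = 94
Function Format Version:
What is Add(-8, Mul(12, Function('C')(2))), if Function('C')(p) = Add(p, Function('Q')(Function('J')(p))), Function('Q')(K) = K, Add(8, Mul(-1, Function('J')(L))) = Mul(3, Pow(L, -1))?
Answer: 94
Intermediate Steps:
Function('J')(L) = Add(8, Mul(-3, Pow(L, -1))) (Function('J')(L) = Add(8, Mul(-1, Mul(3, Pow(L, -1)))) = Add(8, Mul(-3, Pow(L, -1))))
Function('C')(p) = Add(8, p, Mul(-3, Pow(p, -1))) (Function('C')(p) = Add(p, Add(8, Mul(-3, Pow(p, -1)))) = Add(8, p, Mul(-3, Pow(p, -1))))
Add(-8, Mul(12, Function('C')(2))) = Add(-8, Mul(12, Add(8, 2, Mul(-3, Pow(2, -1))))) = Add(-8, Mul(12, Add(8, 2, Mul(-3, Rational(1, 2))))) = Add(-8, Mul(12, Add(8, 2, Rational(-3, 2)))) = Add(-8, Mul(12, Rational(17, 2))) = Add(-8, 102) = 94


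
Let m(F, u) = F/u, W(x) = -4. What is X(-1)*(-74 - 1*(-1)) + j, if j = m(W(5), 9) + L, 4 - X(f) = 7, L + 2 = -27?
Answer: 1706/9 ≈ 189.56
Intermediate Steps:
L = -29 (L = -2 - 27 = -29)
X(f) = -3 (X(f) = 4 - 1*7 = 4 - 7 = -3)
j = -265/9 (j = -4/9 - 29 = -265/9 ≈ -29.444)
X(-1)*(-74 - 1*(-1)) + j = -3*(-74 - 1*(-1)) - 265/9 = -3*(-74 + 1) - 265/9 = -3*(-73) - 265/9 = 219 - 265/9 = 1706/9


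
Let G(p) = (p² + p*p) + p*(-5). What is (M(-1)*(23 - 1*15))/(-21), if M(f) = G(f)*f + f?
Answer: 64/21 ≈ 3.0476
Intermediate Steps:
G(p) = -5*p + 2*p² (G(p) = (p² + p²) - 5*p = 2*p² - 5*p = -5*p + 2*p²)
M(f) = f + f²*(-5 + 2*f) (M(f) = (f*(-5 + 2*f))*f + f = f²*(-5 + 2*f) + f = f + f²*(-5 + 2*f))
(M(-1)*(23 - 1*15))/(-21) = ((-(1 - (-5 + 2*(-1))))*(23 - 1*15))/(-21) = ((-(1 - (-5 - 2)))*(23 - 15))*(-1/21) = (-(1 - 1*(-7))*8)*(-1/21) = (-(1 + 7)*8)*(-1/21) = (-1*8*8)*(-1/21) = -8*8*(-1/21) = -64*(-1/21) = 64/21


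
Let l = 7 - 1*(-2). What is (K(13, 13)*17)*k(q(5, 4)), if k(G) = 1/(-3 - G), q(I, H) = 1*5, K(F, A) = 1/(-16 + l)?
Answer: 17/56 ≈ 0.30357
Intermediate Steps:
l = 9 (l = 7 + 2 = 9)
K(F, A) = -⅐ (K(F, A) = 1/(-16 + 9) = 1/(-7) = -⅐)
q(I, H) = 5
(K(13, 13)*17)*k(q(5, 4)) = (-⅐*17)*(-1/(3 + 5)) = -(-17)/(7*8) = -17/7*(-⅛) = 17/56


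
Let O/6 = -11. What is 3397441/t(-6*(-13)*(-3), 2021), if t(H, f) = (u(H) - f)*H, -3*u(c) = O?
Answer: 3397441/467766 ≈ 7.2631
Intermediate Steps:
O = -66 (O = 6*(-11) = -66)
u(c) = 22 (u(c) = -⅓*(-66) = 22)
t(H, f) = H*(22 - f) (t(H, f) = (22 - f)*H = H*(22 - f))
3397441/t(-6*(-13)*(-3), 2021) = 3397441/(((-6*(-13)*(-3))*(22 - 1*2021))) = 3397441/(((78*(-3))*(22 - 2021))) = 3397441/((-234*(-1999))) = 3397441/467766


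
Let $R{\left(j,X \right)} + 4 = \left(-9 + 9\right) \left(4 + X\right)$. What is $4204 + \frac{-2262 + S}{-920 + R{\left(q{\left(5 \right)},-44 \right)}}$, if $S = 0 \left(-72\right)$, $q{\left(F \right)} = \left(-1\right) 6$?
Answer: $\frac{647793}{154} \approx 4206.4$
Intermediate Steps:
$q{\left(F \right)} = -6$
$R{\left(j,X \right)} = -4$ ($R{\left(j,X \right)} = -4 + \left(-9 + 9\right) \left(4 + X\right) = -4 + 0 \left(4 + X\right) = -4 + 0 = -4$)
$S = 0$
$4204 + \frac{-2262 + S}{-920 + R{\left(q{\left(5 \right)},-44 \right)}} = 4204 + \frac{-2262 + 0}{-920 - 4} = 4204 - \frac{2262}{-924} = 4204 - - \frac{377}{154} = 4204 + \frac{377}{154} = \frac{647793}{154}$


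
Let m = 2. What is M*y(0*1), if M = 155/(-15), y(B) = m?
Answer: -62/3 ≈ -20.667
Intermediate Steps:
y(B) = 2
M = -31/3 (M = 155*(-1/15) = -31/3 ≈ -10.333)
M*y(0*1) = -31/3*2 = -62/3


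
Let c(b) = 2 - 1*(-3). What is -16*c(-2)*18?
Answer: -1440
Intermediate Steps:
c(b) = 5 (c(b) = 2 + 3 = 5)
-16*c(-2)*18 = -16*5*18 = -80*18 = -1440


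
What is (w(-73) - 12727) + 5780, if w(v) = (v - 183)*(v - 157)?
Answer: 51933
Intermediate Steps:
w(v) = (-183 + v)*(-157 + v)
(w(-73) - 12727) + 5780 = ((28731 + (-73)**2 - 340*(-73)) - 12727) + 5780 = ((28731 + 5329 + 24820) - 12727) + 5780 = (58880 - 12727) + 5780 = 46153 + 5780 = 51933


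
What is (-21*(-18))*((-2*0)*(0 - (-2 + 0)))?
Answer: 0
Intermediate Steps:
(-21*(-18))*((-2*0)*(0 - (-2 + 0))) = 378*(0*(0 - 1*(-2))) = 378*(0*(0 + 2)) = 378*(0*2) = 378*0 = 0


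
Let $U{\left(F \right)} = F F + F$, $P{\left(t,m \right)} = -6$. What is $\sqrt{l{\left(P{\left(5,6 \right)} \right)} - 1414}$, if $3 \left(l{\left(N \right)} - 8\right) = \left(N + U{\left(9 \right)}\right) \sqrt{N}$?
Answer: $\sqrt{-1406 + 28 i \sqrt{6}} \approx 0.9143 + 37.508 i$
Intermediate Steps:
$U{\left(F \right)} = F + F^{2}$ ($U{\left(F \right)} = F^{2} + F = F + F^{2}$)
$l{\left(N \right)} = 8 + \frac{\sqrt{N} \left(90 + N\right)}{3}$ ($l{\left(N \right)} = 8 + \frac{\left(N + 9 \left(1 + 9\right)\right) \sqrt{N}}{3} = 8 + \frac{\left(N + 9 \cdot 10\right) \sqrt{N}}{3} = 8 + \frac{\left(N + 90\right) \sqrt{N}}{3} = 8 + \frac{\left(90 + N\right) \sqrt{N}}{3} = 8 + \frac{\sqrt{N} \left(90 + N\right)}{3}$)
$\sqrt{l{\left(P{\left(5,6 \right)} \right)} - 1414} = \sqrt{\left(8 + 30 \sqrt{-6} + \frac{\left(-6\right)^{\frac{3}{2}}}{3}\right) - 1414} = \sqrt{\left(8 + 30 i \sqrt{6} + \frac{\left(-6\right) i \sqrt{6}}{3}\right) - 1414} = \sqrt{\left(8 + 30 i \sqrt{6} - 2 i \sqrt{6}\right) - 1414} = \sqrt{\left(8 + 28 i \sqrt{6}\right) - 1414} = \sqrt{-1406 + 28 i \sqrt{6}}$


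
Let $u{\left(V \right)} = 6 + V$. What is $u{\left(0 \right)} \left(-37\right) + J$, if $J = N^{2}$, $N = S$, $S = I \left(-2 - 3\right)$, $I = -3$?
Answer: $3$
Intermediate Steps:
$S = 15$ ($S = - 3 \left(-2 - 3\right) = \left(-3\right) \left(-5\right) = 15$)
$N = 15$
$J = 225$ ($J = 15^{2} = 225$)
$u{\left(0 \right)} \left(-37\right) + J = \left(6 + 0\right) \left(-37\right) + 225 = 6 \left(-37\right) + 225 = -222 + 225 = 3$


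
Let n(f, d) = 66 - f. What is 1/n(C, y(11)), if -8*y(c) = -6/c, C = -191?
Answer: 1/257 ≈ 0.0038911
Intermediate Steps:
y(c) = 3/(4*c) (y(c) = -(-3)/(4*c) = 3/(4*c))
1/n(C, y(11)) = 1/(66 - 1*(-191)) = 1/(66 + 191) = 1/257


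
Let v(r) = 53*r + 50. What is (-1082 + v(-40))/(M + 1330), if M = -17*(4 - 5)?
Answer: -3152/1347 ≈ -2.3400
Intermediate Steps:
v(r) = 50 + 53*r
M = 17 (M = -17*(-1) = 17)
(-1082 + v(-40))/(M + 1330) = (-1082 + (50 + 53*(-40)))/(17 + 1330) = (-1082 + (50 - 2120))/1347 = (-1082 - 2070)*(1/1347) = -3152*1/1347 = -3152/1347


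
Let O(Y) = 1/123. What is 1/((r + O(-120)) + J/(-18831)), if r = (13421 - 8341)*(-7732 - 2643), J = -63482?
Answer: -772071/40691999445961 ≈ -1.8974e-8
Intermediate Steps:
O(Y) = 1/123
r = -52705000 (r = 5080*(-10375) = -52705000)
1/((r + O(-120)) + J/(-18831)) = 1/((-52705000 + 1/123) - 63482/(-18831)) = 1/(-6482714999/123 - 63482*(-1/18831)) = 1/(-6482714999/123 + 63482/18831) = 1/(-40691999445961/772071) = -772071/40691999445961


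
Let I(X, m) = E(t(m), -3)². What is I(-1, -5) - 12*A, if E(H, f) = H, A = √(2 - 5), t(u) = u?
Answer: 25 - 12*I*√3 ≈ 25.0 - 20.785*I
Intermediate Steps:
A = I*√3 (A = √(-3) = I*√3 ≈ 1.732*I)
I(X, m) = m²
I(-1, -5) - 12*A = (-5)² - 12*I*√3 = 25 - 12*I*√3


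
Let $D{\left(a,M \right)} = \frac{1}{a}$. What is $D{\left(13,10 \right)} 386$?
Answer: $\frac{386}{13} \approx 29.692$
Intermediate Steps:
$D{\left(13,10 \right)} 386 = \frac{1}{13} \cdot 386 = \frac{386}{13}$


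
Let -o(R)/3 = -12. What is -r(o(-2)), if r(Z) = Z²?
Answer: -1296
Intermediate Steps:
o(R) = 36 (o(R) = -3*(-12) = 36)
-r(o(-2)) = -1*36² = -1*1296 = -1296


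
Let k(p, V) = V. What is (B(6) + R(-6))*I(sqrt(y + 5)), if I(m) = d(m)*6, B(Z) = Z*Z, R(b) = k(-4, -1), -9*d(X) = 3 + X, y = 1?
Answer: -70 - 70*sqrt(6)/3 ≈ -127.15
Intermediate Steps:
d(X) = -1/3 - X/9 (d(X) = -(3 + X)/9 = -1/3 - X/9)
R(b) = -1
B(Z) = Z**2
I(m) = -2 - 2*m/3 (I(m) = (-1/3 - m/9)*6 = -2 - 2*m/3)
(B(6) + R(-6))*I(sqrt(y + 5)) = (6**2 - 1)*(-2 - 2*sqrt(1 + 5)/3) = (36 - 1)*(-2 - 2*sqrt(6)/3) = 35*(-2 - 2*sqrt(6)/3) = -70 - 70*sqrt(6)/3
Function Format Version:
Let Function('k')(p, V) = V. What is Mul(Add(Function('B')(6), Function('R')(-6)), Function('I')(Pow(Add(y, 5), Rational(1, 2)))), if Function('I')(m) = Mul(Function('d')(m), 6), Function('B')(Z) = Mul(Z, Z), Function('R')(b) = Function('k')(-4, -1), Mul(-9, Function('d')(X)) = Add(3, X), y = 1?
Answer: Add(-70, Mul(Rational(-70, 3), Pow(6, Rational(1, 2)))) ≈ -127.15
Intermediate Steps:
Function('d')(X) = Add(Rational(-1, 3), Mul(Rational(-1, 9), X)) (Function('d')(X) = Mul(Rational(-1, 9), Add(3, X)) = Add(Rational(-1, 3), Mul(Rational(-1, 9), X)))
Function('R')(b) = -1
Function('B')(Z) = Pow(Z, 2)
Function('I')(m) = Add(-2, Mul(Rational(-2, 3), m)) (Function('I')(m) = Mul(Add(Rational(-1, 3), Mul(Rational(-1, 9), m)), 6) = Add(-2, Mul(Rational(-2, 3), m)))
Mul(Add(Function('B')(6), Function('R')(-6)), Function('I')(Pow(Add(y, 5), Rational(1, 2)))) = Mul(Add(Pow(6, 2), -1), Add(-2, Mul(Rational(-2, 3), Pow(Add(1, 5), Rational(1, 2))))) = Mul(Add(36, -1), Add(-2, Mul(Rational(-2, 3), Pow(6, Rational(1, 2))))) = Mul(35, Add(-2, Mul(Rational(-2, 3), Pow(6, Rational(1, 2))))) = Add(-70, Mul(Rational(-70, 3), Pow(6, Rational(1, 2))))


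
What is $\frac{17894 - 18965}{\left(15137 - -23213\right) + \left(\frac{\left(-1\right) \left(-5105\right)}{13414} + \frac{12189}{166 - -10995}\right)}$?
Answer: $- \frac{17815924826}{637971012339} \approx -0.027926$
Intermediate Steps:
$\frac{17894 - 18965}{\left(15137 - -23213\right) + \left(\frac{\left(-1\right) \left(-5105\right)}{13414} + \frac{12189}{166 - -10995}\right)} = - \frac{1071}{\left(15137 + 23213\right) + \left(5105 \cdot \frac{1}{13414} + \frac{12189}{166 + 10995}\right)} = - \frac{1071}{38350 + \left(\frac{5105}{13414} + \frac{12189}{11161}\right)} = - \frac{1071}{38350 + \frac{220480151}{149713654}} = - \frac{1071}{\frac{5741739111051}{149713654}} = \left(-1071\right) \frac{149713654}{5741739111051} = - \frac{17815924826}{637971012339}$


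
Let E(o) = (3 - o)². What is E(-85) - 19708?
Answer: -11964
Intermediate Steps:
E(-85) - 19708 = (-3 - 85)² - 19708 = (-88)² - 19708 = 7744 - 19708 = -11964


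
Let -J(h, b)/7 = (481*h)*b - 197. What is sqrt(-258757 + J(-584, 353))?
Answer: sqrt(693856406) ≈ 26341.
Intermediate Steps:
J(h, b) = 1379 - 3367*b*h (J(h, b) = -7*((481*h)*b - 197) = -7*(481*b*h - 197) = -7*(-197 + 481*b*h) = 1379 - 3367*b*h)
sqrt(-258757 + J(-584, 353)) = sqrt(-258757 + (1379 - 3367*353*(-584))) = sqrt(-258757 + (1379 + 694113784)) = sqrt(-258757 + 694115163) = sqrt(693856406)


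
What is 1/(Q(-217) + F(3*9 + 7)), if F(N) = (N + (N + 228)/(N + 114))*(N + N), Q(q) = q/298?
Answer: 11026/26811375 ≈ 0.00041124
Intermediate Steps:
Q(q) = q/298 (Q(q) = q*(1/298) = q/298)
F(N) = 2*N*(N + (228 + N)/(114 + N)) (F(N) = (N + (228 + N)/(114 + N))*(2*N) = 2*N*(N + (228 + N)/(114 + N)))
1/(Q(-217) + F(3*9 + 7)) = 1/((1/298)*(-217) + 2*(3*9 + 7)*(228 + (3*9 + 7)**2 + 115*(3*9 + 7))/(114 + (3*9 + 7))) = 1/(-217/298 + 2*(27 + 7)*(228 + (27 + 7)**2 + 115*(27 + 7))/(114 + (27 + 7))) = 1/(-217/298 + 2*34*(228 + 34**2 + 115*34)/(114 + 34)) = 1/(-217/298 + 2*34*(228 + 1156 + 3910)/148) = 1/(-217/298 + 2*34*(1/148)*5294) = 1/(-217/298 + 89998/37) = 1/(26811375/11026) = 11026/26811375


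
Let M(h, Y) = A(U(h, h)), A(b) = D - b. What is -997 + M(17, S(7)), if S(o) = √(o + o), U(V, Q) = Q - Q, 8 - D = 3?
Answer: -992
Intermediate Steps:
D = 5 (D = 8 - 1*3 = 8 - 3 = 5)
U(V, Q) = 0
S(o) = √2*√o (S(o) = √(2*o) = √2*√o)
A(b) = 5 - b
M(h, Y) = 5 (M(h, Y) = 5 - 1*0 = 5 + 0 = 5)
-997 + M(17, S(7)) = -997 + 5 = -992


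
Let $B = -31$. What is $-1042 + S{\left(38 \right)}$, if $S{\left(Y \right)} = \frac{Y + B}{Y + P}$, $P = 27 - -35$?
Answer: $- \frac{104193}{100} \approx -1041.9$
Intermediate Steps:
$P = 62$ ($P = 27 + 35 = 62$)
$S{\left(Y \right)} = \frac{-31 + Y}{62 + Y}$ ($S{\left(Y \right)} = \frac{Y - 31}{Y + 62} = \frac{-31 + Y}{62 + Y}$)
$-1042 + S{\left(38 \right)} = -1042 + \frac{-31 + 38}{62 + 38} = -1042 + \frac{1}{100} \cdot 7 = -1042 + \frac{7}{100} = - \frac{104193}{100}$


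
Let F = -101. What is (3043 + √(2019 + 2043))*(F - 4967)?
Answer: -15421924 - 5068*√4062 ≈ -1.5745e+7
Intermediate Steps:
(3043 + √(2019 + 2043))*(F - 4967) = (3043 + √(2019 + 2043))*(-101 - 4967) = (3043 + √4062)*(-5068) = -15421924 - 5068*√4062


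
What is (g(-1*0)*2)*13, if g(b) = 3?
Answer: 78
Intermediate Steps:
(g(-1*0)*2)*13 = (3*2)*13 = 6*13 = 78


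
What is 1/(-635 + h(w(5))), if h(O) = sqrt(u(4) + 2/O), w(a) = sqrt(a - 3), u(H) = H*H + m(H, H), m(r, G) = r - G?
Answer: -1/(635 - sqrt(16 + sqrt(2))) ≈ -0.0015852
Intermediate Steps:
u(H) = H**2 (u(H) = H*H + (H - H) = H**2 + 0 = H**2)
w(a) = sqrt(-3 + a)
h(O) = sqrt(16 + 2/O) (h(O) = sqrt(4**2 + 2/O) = sqrt(16 + 2/O))
1/(-635 + h(w(5))) = 1/(-635 + sqrt(16 + 2/(sqrt(-3 + 5)))) = 1/(-635 + sqrt(16 + 2/(sqrt(2)))) = 1/(-635 + sqrt(16 + 2*(sqrt(2)/2))) = 1/(-635 + sqrt(16 + sqrt(2)))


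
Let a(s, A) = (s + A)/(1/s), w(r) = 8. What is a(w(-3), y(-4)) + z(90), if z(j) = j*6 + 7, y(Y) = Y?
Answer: 579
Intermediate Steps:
z(j) = 7 + 6*j (z(j) = 6*j + 7 = 7 + 6*j)
a(s, A) = s*(A + s) (a(s, A) = (A + s)*s = s*(A + s))
a(w(-3), y(-4)) + z(90) = 8*(-4 + 8) + (7 + 6*90) = 8*4 + (7 + 540) = 32 + 547 = 579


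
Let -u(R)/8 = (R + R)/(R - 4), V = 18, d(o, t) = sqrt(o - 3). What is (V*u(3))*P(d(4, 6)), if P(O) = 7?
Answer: 6048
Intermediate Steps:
d(o, t) = sqrt(-3 + o)
u(R) = -16*R/(-4 + R) (u(R) = -8*(R + R)/(R - 4) = -8*2*R/(-4 + R) = -16*R/(-4 + R))
(V*u(3))*P(d(4, 6)) = (18*(-16*3/(-4 + 3)))*7 = (18*(-16*3/(-1)))*7 = (18*(-16*3*(-1)))*7 = (18*48)*7 = 864*7 = 6048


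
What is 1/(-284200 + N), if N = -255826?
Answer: -1/540026 ≈ -1.8518e-6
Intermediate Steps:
1/(-284200 + N) = 1/(-284200 - 255826) = 1/(-540026) = -1/540026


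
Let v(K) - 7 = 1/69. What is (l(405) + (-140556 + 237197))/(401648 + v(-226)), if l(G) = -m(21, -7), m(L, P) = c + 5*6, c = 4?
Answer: 6665883/27714196 ≈ 0.24052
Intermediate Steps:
m(L, P) = 34 (m(L, P) = 4 + 5*6 = 4 + 30 = 34)
v(K) = 484/69 (v(K) = 7 + 1/69 = 484/69)
l(G) = -34 (l(G) = -1*34 = -34)
(l(405) + (-140556 + 237197))/(401648 + v(-226)) = (-34 + (-140556 + 237197))/(401648 + 484/69) = (-34 + 96641)/(27714196/69) = 96607*(69/27714196) = 6665883/27714196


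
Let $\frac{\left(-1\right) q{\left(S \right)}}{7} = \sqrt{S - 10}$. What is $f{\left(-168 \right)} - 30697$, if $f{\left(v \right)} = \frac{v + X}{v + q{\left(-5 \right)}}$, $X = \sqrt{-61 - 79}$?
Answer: $\frac{- 214879 \sqrt{15} - 2 \sqrt{35} + 5156928 i}{7 \left(\sqrt{15} - 24 i\right)} \approx -30696.0 - 0.22592 i$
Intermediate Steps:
$q{\left(S \right)} = - 7 \sqrt{-10 + S}$ ($q{\left(S \right)} = - 7 \sqrt{S - 10} = - 7 \sqrt{-10 + S}$)
$X = 2 i \sqrt{35}$ ($X = \sqrt{-140} = 2 i \sqrt{35} \approx 11.832 i$)
$f{\left(v \right)} = \frac{v + 2 i \sqrt{35}}{v - 7 i \sqrt{15}}$ ($f{\left(v \right)} = \frac{v + 2 i \sqrt{35}}{v - 7 \sqrt{-10 - 5}} = \frac{v + 2 i \sqrt{35}}{v - 7 \sqrt{-15}} = \frac{v + 2 i \sqrt{35}}{v - 7 i \sqrt{15}}$)
$f{\left(-168 \right)} - 30697 = \frac{-168 + 2 i \sqrt{35}}{-168 - 7 i \sqrt{15}} - 30697 = -30697 + \frac{-168 + 2 i \sqrt{35}}{-168 - 7 i \sqrt{15}}$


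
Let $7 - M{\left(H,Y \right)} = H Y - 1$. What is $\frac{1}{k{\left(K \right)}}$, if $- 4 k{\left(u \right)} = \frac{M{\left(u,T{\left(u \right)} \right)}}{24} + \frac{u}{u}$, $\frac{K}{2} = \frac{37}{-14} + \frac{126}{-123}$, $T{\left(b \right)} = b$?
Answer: $\frac{7907424}{1795217} \approx 4.4047$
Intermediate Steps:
$K = - \frac{2105}{287}$ ($K = 2 \left(\frac{37}{-14} + \frac{126}{-123}\right) = 2 \left(37 \left(- \frac{1}{14}\right) + 126 \left(- \frac{1}{123}\right)\right) = 2 \left(- \frac{37}{14} - \frac{42}{41}\right) = 2 \left(- \frac{2105}{574}\right) = - \frac{2105}{287} \approx -7.3345$)
$M{\left(H,Y \right)} = 8 - H Y$ ($M{\left(H,Y \right)} = 7 - \left(H Y - 1\right) = 7 - \left(-1 + H Y\right) = 8 - H Y$)
$k{\left(u \right)} = - \frac{1}{3} + \frac{u^{2}}{96}$ ($k{\left(u \right)} = - \frac{\frac{8 - u u}{24} + \frac{u}{u}}{4} = - \frac{\left(8 - u^{2}\right) \frac{1}{24} + 1}{4} = - \frac{\left(\frac{1}{3} - \frac{u^{2}}{24}\right) + 1}{4} = - \frac{\frac{4}{3} - \frac{u^{2}}{24}}{4} = - \frac{1}{3} + \frac{u^{2}}{96}$)
$\frac{1}{k{\left(K \right)}} = \frac{1}{- \frac{1}{3} + \frac{\left(- \frac{2105}{287}\right)^{2}}{96}} = \frac{1}{- \frac{1}{3} + \frac{1}{96} \cdot \frac{4431025}{82369}} = \frac{1}{- \frac{1}{3} + \frac{4431025}{7907424}} = \frac{1}{\frac{1795217}{7907424}} = \frac{7907424}{1795217}$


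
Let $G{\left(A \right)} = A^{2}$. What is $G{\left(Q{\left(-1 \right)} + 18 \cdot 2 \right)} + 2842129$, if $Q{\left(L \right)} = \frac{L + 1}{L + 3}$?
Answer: $2843425$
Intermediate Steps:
$Q{\left(L \right)} = \frac{1 + L}{3 + L}$
$G{\left(Q{\left(-1 \right)} + 18 \cdot 2 \right)} + 2842129 = \left(\frac{1 - 1}{3 - 1} + 18 \cdot 2\right)^{2} + 2842129 = \left(\frac{1}{2} \cdot 0 + 36\right)^{2} + 2842129 = \left(0 + 36\right)^{2} + 2842129 = 36^{2} + 2842129 = 1296 + 2842129 = 2843425$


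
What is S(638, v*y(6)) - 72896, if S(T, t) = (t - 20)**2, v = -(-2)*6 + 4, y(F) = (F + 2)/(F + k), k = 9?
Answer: -16372016/225 ≈ -72765.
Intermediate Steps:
y(F) = (2 + F)/(9 + F) (y(F) = (F + 2)/(F + 9) = (2 + F)/(9 + F))
v = 16 (v = -2*(-6) + 4 = 12 + 4 = 16)
S(T, t) = (-20 + t)**2
S(638, v*y(6)) - 72896 = (-20 + 16*((2 + 6)/(9 + 6)))**2 - 72896 = (-20 + 16*(8/15))**2 - 72896 = (-20 + 128/15)**2 - 72896 = (-172/15)**2 - 72896 = 29584/225 - 72896 = -16372016/225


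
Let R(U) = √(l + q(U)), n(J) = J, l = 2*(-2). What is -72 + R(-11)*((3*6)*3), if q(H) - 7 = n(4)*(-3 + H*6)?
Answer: -72 + 54*I*√273 ≈ -72.0 + 892.23*I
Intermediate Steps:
l = -4
q(H) = -5 + 24*H (q(H) = 7 + 4*(-3 + H*6) = 7 + 4*(-3 + 6*H) = 7 + (-12 + 24*H) = -5 + 24*H)
R(U) = √(-9 + 24*U) (R(U) = √(-4 + (-5 + 24*U)) = √(-9 + 24*U))
-72 + R(-11)*((3*6)*3) = -72 + √(-9 + 24*(-11))*((3*6)*3) = -72 + √(-9 - 264)*(18*3) = -72 + √(-273)*54 = -72 + (I*√273)*54 = -72 + 54*I*√273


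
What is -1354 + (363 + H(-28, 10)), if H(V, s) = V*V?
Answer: -207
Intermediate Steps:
H(V, s) = V²
-1354 + (363 + H(-28, 10)) = -1354 + (363 + (-28)²) = -1354 + (363 + 784) = -1354 + 1147 = -207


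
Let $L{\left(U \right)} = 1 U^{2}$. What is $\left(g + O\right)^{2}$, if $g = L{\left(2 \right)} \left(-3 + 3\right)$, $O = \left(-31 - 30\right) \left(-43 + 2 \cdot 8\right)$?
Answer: $2712609$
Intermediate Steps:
$O = 1647$ ($O = - 61 \left(-43 + 16\right) = \left(-61\right) \left(-27\right) = 1647$)
$L{\left(U \right)} = U^{2}$
$g = 0$ ($g = 2^{2} \left(-3 + 3\right) = 4 \cdot 0 = 0$)
$\left(g + O\right)^{2} = \left(0 + 1647\right)^{2} = 1647^{2} = 2712609$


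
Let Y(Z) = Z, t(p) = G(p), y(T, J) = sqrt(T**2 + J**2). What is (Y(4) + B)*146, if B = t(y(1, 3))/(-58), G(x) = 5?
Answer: 16571/29 ≈ 571.41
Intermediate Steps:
y(T, J) = sqrt(J**2 + T**2)
t(p) = 5
B = -5/58 (B = 5/(-58) = 5*(-1/58) = -5/58 ≈ -0.086207)
(Y(4) + B)*146 = (4 - 5/58)*146 = (227/58)*146 = 16571/29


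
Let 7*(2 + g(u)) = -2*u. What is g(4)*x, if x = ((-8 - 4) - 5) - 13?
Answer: 660/7 ≈ 94.286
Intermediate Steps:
x = -30 (x = (-12 - 5) - 13 = -17 - 13 = -30)
g(u) = -2 - 2*u/7 (g(u) = -2 + (-2*u)/7 = -2 - 2*u/7)
g(4)*x = (-2 - 2/7*4)*(-30) = (-2 - 8/7)*(-30) = -22/7*(-30) = 660/7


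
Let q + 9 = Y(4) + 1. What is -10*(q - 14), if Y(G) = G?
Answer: 180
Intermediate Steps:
q = -4 (q = -9 + (4 + 1) = -9 + 5 = -4)
-10*(q - 14) = -10*(-4 - 14) = -10*(-18) = 180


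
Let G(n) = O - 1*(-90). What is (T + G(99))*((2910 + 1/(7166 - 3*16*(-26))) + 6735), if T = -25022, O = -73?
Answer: -2029231540155/8414 ≈ -2.4117e+8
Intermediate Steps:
G(n) = 17 (G(n) = -73 - 1*(-90) = -73 + 90 = 17)
(T + G(99))*((2910 + 1/(7166 - 3*16*(-26))) + 6735) = (-25022 + 17)*((2910 + 1/(7166 - 3*16*(-26))) + 6735) = -25005*((2910 + 1/(7166 - 48*(-26))) + 6735) = -25005*((2910 + 1/(7166 + 1248)) + 6735) = -25005*((2910 + 1/8414) + 6735) = -25005*(24484741/8414 + 6735) = -25005*81153031/8414 = -2029231540155/8414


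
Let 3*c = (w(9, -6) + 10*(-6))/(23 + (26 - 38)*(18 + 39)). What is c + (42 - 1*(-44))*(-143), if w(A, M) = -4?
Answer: -24386870/1983 ≈ -12298.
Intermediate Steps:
c = 64/1983 (c = ((-4 + 10*(-6))/(23 + (26 - 38)*(18 + 39)))/3 = ((-4 - 60)/(23 - 12*57))/3 = (-64/(23 - 684))/3 = (-64/(-661))/3 = (-64*(-1/661))/3 = (⅓)*(64/661) = 64/1983 ≈ 0.032274)
c + (42 - 1*(-44))*(-143) = 64/1983 + (42 - 1*(-44))*(-143) = 64/1983 + (42 + 44)*(-143) = 64/1983 + 86*(-143) = 64/1983 - 12298 = -24386870/1983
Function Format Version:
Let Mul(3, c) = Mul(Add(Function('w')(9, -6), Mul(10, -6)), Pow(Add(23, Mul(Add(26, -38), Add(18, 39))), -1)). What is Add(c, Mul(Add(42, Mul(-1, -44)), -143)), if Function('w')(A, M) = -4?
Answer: Rational(-24386870, 1983) ≈ -12298.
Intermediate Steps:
c = Rational(64, 1983) (c = Mul(Rational(1, 3), Mul(Add(-4, Mul(10, -6)), Pow(Add(23, Mul(Add(26, -38), Add(18, 39))), -1))) = Mul(Rational(1, 3), Mul(Add(-4, -60), Pow(Add(23, Mul(-12, 57)), -1))) = Mul(Rational(1, 3), Mul(-64, Pow(Add(23, -684), -1))) = Mul(Rational(1, 3), Mul(-64, Pow(-661, -1))) = Mul(Rational(1, 3), Mul(-64, Rational(-1, 661))) = Mul(Rational(1, 3), Rational(64, 661)) = Rational(64, 1983) ≈ 0.032274)
Add(c, Mul(Add(42, Mul(-1, -44)), -143)) = Add(Rational(64, 1983), Mul(Add(42, Mul(-1, -44)), -143)) = Add(Rational(64, 1983), Mul(Add(42, 44), -143)) = Add(Rational(64, 1983), Mul(86, -143)) = Add(Rational(64, 1983), -12298) = Rational(-24386870, 1983)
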